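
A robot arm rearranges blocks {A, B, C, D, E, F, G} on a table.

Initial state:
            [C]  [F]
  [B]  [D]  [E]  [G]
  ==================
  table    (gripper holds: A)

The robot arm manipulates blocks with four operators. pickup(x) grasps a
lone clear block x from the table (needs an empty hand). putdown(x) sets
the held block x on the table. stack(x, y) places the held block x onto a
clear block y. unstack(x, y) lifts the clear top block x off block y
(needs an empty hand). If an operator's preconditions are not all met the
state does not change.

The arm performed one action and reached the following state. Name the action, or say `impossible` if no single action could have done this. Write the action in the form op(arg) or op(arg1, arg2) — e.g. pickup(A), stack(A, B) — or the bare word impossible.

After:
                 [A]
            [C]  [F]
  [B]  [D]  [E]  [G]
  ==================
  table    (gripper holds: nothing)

stack(A, F)

target: towers=[B; D; E/C; G/F/A] holding=-
        putdown(A) → towers=[A; B; D; E/C; G/F] holding=-
       stack(A, B) → towers=[B/A; D; E/C; G/F] holding=-
       stack(A, F) → towers=[B; D; E/C; G/F/A] holding=-  ← match
       stack(A, D) → towers=[B; D/A; E/C; G/F] holding=-
       stack(A, C) → towers=[B; D; E/C/A; G/F] holding=-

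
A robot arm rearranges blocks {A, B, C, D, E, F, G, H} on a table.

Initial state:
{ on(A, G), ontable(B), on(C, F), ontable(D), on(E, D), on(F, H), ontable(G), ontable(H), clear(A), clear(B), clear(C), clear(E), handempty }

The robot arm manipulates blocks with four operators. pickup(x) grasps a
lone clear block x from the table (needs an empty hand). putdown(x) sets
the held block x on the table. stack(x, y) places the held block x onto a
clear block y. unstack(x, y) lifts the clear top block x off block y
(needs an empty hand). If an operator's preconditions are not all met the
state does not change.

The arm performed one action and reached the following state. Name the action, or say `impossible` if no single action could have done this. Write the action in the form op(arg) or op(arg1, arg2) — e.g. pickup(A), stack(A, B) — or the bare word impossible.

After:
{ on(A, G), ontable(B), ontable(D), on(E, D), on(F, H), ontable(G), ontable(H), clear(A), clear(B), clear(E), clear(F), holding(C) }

target: towers=[B; D/E; G/A; H/F] holding=C
     unstack(A, G) → towers=[B; D/E; G; H/F/C] holding=A
     unstack(E, D) → towers=[B; D; G/A; H/F/C] holding=E
         pickup(B) → towers=[D/E; G/A; H/F/C] holding=B
     unstack(C, F) → towers=[B; D/E; G/A; H/F] holding=C  ← match

unstack(C, F)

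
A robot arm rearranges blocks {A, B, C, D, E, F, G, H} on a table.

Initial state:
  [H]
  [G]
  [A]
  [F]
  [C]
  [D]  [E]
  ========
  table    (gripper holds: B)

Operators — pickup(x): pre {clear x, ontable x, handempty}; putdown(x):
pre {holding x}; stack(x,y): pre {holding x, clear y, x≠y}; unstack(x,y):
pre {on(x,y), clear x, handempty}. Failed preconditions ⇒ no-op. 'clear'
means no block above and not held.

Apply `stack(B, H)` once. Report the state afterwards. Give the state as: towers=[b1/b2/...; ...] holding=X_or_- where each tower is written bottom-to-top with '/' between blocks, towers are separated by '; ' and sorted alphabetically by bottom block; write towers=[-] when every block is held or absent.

towers=[D/C/F/A/G/H/B; E] holding=-

before: towers=[D/C/F/A/G/H; E] holding=B
pre[stack(B, H)]: holding(B) yes, clear(H) yes, B≠H yes
all met → apply stack(B, H)
after:  towers=[D/C/F/A/G/H/B; E] holding=-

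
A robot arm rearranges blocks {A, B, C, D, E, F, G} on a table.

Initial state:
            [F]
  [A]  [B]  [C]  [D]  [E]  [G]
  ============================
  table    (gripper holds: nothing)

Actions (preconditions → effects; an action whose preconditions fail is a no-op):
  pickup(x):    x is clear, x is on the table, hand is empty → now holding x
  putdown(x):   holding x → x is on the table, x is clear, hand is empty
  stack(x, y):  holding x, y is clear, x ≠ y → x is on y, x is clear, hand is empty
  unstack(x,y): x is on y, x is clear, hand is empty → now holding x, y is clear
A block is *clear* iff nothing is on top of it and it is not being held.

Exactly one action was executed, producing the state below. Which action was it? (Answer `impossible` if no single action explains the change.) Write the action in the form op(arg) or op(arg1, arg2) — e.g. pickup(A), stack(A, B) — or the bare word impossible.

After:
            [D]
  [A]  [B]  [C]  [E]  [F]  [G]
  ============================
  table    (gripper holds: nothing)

target: towers=[A; B; C/D; E; F; G] holding=-
         pickup(B) → towers=[A; C/F; D; E; G] holding=B
     unstack(F, C) → towers=[A; B; C; D; E; G] holding=F
         pickup(G) → towers=[A; B; C/F; D; E] holding=G
         pickup(D) → towers=[A; B; C/F; E; G] holding=D
         pickup(A) → towers=[B; C/F; D; E; G] holding=A
         pickup(E) → towers=[A; B; C/F; D; G] holding=E
none of the 6 applicable actions match → impossible

impossible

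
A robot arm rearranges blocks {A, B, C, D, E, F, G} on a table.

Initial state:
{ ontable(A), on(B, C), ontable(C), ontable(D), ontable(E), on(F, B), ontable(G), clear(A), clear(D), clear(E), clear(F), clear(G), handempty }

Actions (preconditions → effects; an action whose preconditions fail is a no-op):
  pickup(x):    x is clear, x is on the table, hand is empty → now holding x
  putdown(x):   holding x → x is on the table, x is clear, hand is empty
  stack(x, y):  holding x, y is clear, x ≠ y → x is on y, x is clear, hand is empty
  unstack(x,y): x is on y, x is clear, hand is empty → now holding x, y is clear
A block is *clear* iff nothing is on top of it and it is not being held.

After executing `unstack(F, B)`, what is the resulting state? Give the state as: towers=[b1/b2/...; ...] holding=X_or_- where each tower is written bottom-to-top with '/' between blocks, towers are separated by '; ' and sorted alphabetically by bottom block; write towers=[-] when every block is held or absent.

before: towers=[A; C/B/F; D; E; G] holding=-
pre[unstack(F, B)]: on(F,B) ✓, clear(F) ✓, handempty ✓
all met → apply unstack(F, B)
after:  towers=[A; C/B; D; E; G] holding=F

towers=[A; C/B; D; E; G] holding=F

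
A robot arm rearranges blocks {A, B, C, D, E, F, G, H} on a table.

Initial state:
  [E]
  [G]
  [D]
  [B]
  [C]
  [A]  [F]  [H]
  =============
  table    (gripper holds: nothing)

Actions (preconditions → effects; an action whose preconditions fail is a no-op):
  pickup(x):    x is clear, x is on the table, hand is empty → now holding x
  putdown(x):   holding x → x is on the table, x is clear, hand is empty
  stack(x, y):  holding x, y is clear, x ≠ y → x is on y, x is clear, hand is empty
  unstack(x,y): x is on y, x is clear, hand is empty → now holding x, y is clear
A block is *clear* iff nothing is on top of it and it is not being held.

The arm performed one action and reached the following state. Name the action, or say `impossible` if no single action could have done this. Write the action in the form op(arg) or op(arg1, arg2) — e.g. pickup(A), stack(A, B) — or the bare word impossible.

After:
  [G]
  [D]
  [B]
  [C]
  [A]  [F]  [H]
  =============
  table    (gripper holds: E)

unstack(E, G)

target: towers=[A/C/B/D/G; F; H] holding=E
     unstack(E, G) → towers=[A/C/B/D/G; F; H] holding=E  ← match
         pickup(H) → towers=[A/C/B/D/G/E; F] holding=H
         pickup(F) → towers=[A/C/B/D/G/E; H] holding=F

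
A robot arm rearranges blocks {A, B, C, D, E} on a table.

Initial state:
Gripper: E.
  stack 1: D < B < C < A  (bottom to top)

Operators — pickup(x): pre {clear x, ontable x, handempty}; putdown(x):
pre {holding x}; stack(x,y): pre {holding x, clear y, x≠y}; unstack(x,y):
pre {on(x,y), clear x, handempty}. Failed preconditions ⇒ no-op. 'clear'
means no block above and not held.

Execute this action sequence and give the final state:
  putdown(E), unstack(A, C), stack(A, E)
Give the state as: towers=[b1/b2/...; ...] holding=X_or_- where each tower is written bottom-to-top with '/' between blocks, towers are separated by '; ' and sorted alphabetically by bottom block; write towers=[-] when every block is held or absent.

step 1 (putdown(E)): towers=[D/B/C/A; E] holding=-
step 2 (unstack(A, C)): towers=[D/B/C; E] holding=A
step 3 (stack(A, E)): towers=[D/B/C; E/A] holding=-

towers=[D/B/C; E/A] holding=-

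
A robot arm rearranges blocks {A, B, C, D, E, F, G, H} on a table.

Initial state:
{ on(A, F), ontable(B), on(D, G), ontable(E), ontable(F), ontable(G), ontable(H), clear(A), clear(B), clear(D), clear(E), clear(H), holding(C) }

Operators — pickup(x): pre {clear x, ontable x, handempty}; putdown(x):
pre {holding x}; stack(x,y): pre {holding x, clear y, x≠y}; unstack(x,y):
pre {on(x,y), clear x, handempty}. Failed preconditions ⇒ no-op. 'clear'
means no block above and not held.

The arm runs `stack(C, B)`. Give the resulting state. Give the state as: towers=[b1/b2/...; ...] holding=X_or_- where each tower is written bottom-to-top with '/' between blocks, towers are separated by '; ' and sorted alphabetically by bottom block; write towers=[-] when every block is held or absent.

towers=[B/C; E; F/A; G/D; H] holding=-

before: towers=[B; E; F/A; G/D; H] holding=C
pre[stack(C, B)]: holding(C) yes, clear(B) yes, C≠B yes
all met → apply stack(C, B)
after:  towers=[B/C; E; F/A; G/D; H] holding=-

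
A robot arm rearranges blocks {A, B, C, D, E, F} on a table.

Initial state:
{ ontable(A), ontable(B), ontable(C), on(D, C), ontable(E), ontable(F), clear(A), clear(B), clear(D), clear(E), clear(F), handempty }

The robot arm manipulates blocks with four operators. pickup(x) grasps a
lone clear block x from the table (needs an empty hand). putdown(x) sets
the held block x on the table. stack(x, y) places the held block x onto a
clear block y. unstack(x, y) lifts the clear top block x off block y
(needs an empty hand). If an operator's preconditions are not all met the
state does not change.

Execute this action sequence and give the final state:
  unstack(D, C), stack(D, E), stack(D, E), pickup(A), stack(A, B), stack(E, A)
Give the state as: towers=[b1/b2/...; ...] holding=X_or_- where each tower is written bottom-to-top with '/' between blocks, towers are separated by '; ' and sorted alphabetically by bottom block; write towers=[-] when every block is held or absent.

step 1 (unstack(D, C)): towers=[A; B; C; E; F] holding=D
step 2 (stack(D, E)): towers=[A; B; C; E/D; F] holding=-
step 3 (stack(D, E)) [no-op]: towers=[A; B; C; E/D; F] holding=-
step 4 (pickup(A)): towers=[B; C; E/D; F] holding=A
step 5 (stack(A, B)): towers=[B/A; C; E/D; F] holding=-
step 6 (stack(E, A)) [no-op]: towers=[B/A; C; E/D; F] holding=-

towers=[B/A; C; E/D; F] holding=-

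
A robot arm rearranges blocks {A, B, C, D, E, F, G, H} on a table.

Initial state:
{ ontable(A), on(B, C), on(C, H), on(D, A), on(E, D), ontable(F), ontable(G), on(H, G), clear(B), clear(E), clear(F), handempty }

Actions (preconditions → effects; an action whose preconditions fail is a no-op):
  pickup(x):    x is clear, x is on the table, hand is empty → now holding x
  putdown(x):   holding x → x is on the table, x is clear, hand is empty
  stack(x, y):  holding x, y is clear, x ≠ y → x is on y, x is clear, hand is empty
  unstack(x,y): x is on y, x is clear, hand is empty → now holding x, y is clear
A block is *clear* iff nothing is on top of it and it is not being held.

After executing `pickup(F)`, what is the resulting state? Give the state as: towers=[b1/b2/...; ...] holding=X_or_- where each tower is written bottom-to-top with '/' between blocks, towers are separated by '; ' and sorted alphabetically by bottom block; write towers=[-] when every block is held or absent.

before: towers=[A/D/E; F; G/H/C/B] holding=-
pre[pickup(F)]: clear(F) yes, ontable(F) yes, handempty yes
all met → apply pickup(F)
after:  towers=[A/D/E; G/H/C/B] holding=F

towers=[A/D/E; G/H/C/B] holding=F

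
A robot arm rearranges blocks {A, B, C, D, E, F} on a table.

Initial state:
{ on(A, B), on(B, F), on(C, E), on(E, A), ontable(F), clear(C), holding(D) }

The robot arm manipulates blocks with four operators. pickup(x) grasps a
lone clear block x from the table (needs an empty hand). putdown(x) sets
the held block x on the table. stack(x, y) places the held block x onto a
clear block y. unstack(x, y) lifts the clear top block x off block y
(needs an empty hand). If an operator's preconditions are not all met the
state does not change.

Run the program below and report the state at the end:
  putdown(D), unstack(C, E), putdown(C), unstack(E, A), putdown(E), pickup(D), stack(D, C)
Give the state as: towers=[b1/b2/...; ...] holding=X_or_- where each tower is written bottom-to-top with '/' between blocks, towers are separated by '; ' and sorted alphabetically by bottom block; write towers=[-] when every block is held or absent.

towers=[C/D; E; F/B/A] holding=-

step 1 (putdown(D)): towers=[D; F/B/A/E/C] holding=-
step 2 (unstack(C, E)): towers=[D; F/B/A/E] holding=C
step 3 (putdown(C)): towers=[C; D; F/B/A/E] holding=-
step 4 (unstack(E, A)): towers=[C; D; F/B/A] holding=E
step 5 (putdown(E)): towers=[C; D; E; F/B/A] holding=-
step 6 (pickup(D)): towers=[C; E; F/B/A] holding=D
step 7 (stack(D, C)): towers=[C/D; E; F/B/A] holding=-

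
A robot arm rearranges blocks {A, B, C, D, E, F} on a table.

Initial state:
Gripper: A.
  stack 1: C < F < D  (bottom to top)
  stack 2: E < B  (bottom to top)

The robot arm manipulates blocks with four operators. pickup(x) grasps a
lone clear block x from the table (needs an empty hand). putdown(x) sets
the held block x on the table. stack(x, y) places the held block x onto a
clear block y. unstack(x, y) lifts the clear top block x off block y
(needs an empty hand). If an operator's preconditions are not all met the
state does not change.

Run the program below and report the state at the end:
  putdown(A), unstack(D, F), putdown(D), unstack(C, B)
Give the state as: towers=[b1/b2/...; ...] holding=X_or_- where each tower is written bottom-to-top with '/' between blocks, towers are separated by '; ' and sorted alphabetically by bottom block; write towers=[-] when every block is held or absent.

step 1 (putdown(A)): towers=[A; C/F/D; E/B] holding=-
step 2 (unstack(D, F)): towers=[A; C/F; E/B] holding=D
step 3 (putdown(D)): towers=[A; C/F; D; E/B] holding=-
step 4 (unstack(C, B)) [no-op]: towers=[A; C/F; D; E/B] holding=-

towers=[A; C/F; D; E/B] holding=-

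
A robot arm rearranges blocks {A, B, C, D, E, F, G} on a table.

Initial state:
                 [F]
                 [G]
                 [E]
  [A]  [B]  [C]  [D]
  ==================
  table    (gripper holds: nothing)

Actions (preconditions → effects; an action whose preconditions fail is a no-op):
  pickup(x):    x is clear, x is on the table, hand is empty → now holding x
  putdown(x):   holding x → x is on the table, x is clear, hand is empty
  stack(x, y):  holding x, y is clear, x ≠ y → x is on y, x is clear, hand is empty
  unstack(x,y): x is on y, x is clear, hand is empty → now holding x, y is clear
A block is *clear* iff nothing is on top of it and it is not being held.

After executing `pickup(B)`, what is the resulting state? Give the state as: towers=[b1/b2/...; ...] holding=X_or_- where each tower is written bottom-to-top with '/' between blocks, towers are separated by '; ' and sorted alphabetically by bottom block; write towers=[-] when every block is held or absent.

towers=[A; C; D/E/G/F] holding=B

before: towers=[A; B; C; D/E/G/F] holding=-
pre[pickup(B)]: clear(B) ✓, ontable(B) ✓, handempty ✓
all met → apply pickup(B)
after:  towers=[A; C; D/E/G/F] holding=B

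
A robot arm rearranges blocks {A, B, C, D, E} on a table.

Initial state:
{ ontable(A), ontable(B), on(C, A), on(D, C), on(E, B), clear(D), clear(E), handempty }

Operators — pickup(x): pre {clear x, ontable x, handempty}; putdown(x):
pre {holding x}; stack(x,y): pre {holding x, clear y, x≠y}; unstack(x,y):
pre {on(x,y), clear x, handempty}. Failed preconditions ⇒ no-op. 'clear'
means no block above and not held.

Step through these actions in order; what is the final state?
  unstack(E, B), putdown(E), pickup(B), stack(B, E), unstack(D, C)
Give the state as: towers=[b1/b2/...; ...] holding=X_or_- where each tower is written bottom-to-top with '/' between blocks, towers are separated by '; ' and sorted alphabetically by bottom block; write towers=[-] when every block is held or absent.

towers=[A/C; E/B] holding=D

step 1 (unstack(E, B)): towers=[A/C/D; B] holding=E
step 2 (putdown(E)): towers=[A/C/D; B; E] holding=-
step 3 (pickup(B)): towers=[A/C/D; E] holding=B
step 4 (stack(B, E)): towers=[A/C/D; E/B] holding=-
step 5 (unstack(D, C)): towers=[A/C; E/B] holding=D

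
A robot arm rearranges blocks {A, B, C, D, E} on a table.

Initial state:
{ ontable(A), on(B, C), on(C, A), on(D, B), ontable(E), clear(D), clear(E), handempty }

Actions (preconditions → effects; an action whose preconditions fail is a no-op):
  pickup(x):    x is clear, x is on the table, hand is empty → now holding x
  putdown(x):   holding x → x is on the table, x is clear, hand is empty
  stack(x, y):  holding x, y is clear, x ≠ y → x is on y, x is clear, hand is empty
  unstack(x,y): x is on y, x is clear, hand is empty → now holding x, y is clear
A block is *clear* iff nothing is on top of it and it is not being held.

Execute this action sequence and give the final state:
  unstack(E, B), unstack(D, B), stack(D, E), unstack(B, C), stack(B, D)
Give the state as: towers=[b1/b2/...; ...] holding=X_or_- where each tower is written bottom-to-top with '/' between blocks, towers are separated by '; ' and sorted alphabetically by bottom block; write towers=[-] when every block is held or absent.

towers=[A/C; E/D/B] holding=-

step 1 (unstack(E, B)) [no-op]: towers=[A/C/B/D; E] holding=-
step 2 (unstack(D, B)): towers=[A/C/B; E] holding=D
step 3 (stack(D, E)): towers=[A/C/B; E/D] holding=-
step 4 (unstack(B, C)): towers=[A/C; E/D] holding=B
step 5 (stack(B, D)): towers=[A/C; E/D/B] holding=-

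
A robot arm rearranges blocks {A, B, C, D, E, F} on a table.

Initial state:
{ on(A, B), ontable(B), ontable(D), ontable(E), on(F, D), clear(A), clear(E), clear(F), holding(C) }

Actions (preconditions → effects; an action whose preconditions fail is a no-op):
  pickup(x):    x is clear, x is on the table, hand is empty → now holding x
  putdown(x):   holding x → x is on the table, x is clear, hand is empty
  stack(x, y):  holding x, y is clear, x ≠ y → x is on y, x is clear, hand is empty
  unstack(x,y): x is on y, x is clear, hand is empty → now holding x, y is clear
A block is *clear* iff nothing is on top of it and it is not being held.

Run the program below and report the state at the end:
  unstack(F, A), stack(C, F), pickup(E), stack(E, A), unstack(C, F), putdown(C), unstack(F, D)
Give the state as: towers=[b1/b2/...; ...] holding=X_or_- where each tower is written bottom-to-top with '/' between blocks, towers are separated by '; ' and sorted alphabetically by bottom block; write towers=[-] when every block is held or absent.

step 1 (unstack(F, A)) [no-op]: towers=[B/A; D/F; E] holding=C
step 2 (stack(C, F)): towers=[B/A; D/F/C; E] holding=-
step 3 (pickup(E)): towers=[B/A; D/F/C] holding=E
step 4 (stack(E, A)): towers=[B/A/E; D/F/C] holding=-
step 5 (unstack(C, F)): towers=[B/A/E; D/F] holding=C
step 6 (putdown(C)): towers=[B/A/E; C; D/F] holding=-
step 7 (unstack(F, D)): towers=[B/A/E; C; D] holding=F

towers=[B/A/E; C; D] holding=F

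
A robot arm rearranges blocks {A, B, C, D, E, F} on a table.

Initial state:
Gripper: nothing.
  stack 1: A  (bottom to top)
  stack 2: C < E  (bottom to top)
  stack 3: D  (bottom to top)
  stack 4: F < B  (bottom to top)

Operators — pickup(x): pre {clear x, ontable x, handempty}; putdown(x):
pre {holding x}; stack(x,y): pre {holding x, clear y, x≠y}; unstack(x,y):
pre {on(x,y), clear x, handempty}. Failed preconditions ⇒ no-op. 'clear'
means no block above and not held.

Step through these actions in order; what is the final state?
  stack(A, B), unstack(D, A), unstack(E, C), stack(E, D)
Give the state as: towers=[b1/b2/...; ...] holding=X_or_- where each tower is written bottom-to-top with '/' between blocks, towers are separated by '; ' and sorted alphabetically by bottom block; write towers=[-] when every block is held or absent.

step 1 (stack(A, B)) [no-op]: towers=[A; C/E; D; F/B] holding=-
step 2 (unstack(D, A)) [no-op]: towers=[A; C/E; D; F/B] holding=-
step 3 (unstack(E, C)): towers=[A; C; D; F/B] holding=E
step 4 (stack(E, D)): towers=[A; C; D/E; F/B] holding=-

towers=[A; C; D/E; F/B] holding=-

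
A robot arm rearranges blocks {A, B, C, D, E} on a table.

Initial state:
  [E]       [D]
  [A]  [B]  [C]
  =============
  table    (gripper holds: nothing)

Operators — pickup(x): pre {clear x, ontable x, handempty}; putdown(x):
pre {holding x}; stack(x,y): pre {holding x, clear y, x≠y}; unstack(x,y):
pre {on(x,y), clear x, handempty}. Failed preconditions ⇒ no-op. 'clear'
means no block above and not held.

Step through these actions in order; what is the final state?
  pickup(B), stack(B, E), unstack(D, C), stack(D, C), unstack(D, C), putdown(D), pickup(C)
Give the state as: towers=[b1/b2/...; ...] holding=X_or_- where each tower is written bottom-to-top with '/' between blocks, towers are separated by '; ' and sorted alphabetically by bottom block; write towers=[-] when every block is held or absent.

step 1 (pickup(B)): towers=[A/E; C/D] holding=B
step 2 (stack(B, E)): towers=[A/E/B; C/D] holding=-
step 3 (unstack(D, C)): towers=[A/E/B; C] holding=D
step 4 (stack(D, C)): towers=[A/E/B; C/D] holding=-
step 5 (unstack(D, C)): towers=[A/E/B; C] holding=D
step 6 (putdown(D)): towers=[A/E/B; C; D] holding=-
step 7 (pickup(C)): towers=[A/E/B; D] holding=C

towers=[A/E/B; D] holding=C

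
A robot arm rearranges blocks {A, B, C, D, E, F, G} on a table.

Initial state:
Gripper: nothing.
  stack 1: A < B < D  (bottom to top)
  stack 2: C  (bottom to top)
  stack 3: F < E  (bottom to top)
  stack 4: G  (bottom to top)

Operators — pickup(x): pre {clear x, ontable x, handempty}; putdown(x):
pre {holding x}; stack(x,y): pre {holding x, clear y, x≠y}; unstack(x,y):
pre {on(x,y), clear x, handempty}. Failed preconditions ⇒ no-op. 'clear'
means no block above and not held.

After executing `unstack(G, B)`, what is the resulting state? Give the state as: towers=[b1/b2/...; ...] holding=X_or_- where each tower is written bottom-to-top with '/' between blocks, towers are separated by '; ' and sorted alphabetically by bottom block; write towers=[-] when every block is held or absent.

towers=[A/B/D; C; F/E; G] holding=-

before: towers=[A/B/D; C; F/E; G] holding=-
pre[unstack(G, B)]: on(G,B) fail, clear(G) ok, handempty ok
on(G,B) unmet → unstack(G, B) is a no-op
after:  towers=[A/B/D; C; F/E; G] holding=-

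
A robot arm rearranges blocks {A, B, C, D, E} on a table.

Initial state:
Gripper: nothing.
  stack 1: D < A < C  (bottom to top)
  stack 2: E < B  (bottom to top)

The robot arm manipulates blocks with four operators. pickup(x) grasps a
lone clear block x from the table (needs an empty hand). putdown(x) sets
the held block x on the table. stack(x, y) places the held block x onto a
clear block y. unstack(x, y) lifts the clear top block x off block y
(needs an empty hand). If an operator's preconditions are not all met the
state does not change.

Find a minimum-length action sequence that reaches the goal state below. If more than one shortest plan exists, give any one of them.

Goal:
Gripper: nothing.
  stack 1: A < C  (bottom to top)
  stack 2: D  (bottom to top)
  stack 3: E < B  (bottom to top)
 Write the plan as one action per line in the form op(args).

step 1 (unstack(C, A)): towers=[D/A; E/B] holding=C
step 2 (putdown(C)): towers=[C; D/A; E/B] holding=-
step 3 (unstack(A, D)): towers=[C; D; E/B] holding=A
step 4 (putdown(A)): towers=[A; C; D; E/B] holding=-
step 5 (pickup(C)): towers=[A; D; E/B] holding=C
step 6 (stack(C, A)): towers=[A/C; D; E/B] holding=-
goal check: towers=[A/C; D; E/B] holding=- — reached (length 6, optimal by BFS)

unstack(C, A)
putdown(C)
unstack(A, D)
putdown(A)
pickup(C)
stack(C, A)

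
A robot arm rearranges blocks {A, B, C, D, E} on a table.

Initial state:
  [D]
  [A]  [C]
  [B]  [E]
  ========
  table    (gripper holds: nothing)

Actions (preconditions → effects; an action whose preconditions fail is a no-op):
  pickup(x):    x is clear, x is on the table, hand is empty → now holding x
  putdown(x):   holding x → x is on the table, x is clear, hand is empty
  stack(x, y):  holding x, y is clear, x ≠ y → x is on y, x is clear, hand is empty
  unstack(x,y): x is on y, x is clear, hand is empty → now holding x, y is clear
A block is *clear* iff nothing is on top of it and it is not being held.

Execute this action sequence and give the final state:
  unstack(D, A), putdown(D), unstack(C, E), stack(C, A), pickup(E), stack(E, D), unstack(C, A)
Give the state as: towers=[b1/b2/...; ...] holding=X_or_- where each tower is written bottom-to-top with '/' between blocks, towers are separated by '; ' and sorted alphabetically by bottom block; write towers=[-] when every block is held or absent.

step 1 (unstack(D, A)): towers=[B/A; E/C] holding=D
step 2 (putdown(D)): towers=[B/A; D; E/C] holding=-
step 3 (unstack(C, E)): towers=[B/A; D; E] holding=C
step 4 (stack(C, A)): towers=[B/A/C; D; E] holding=-
step 5 (pickup(E)): towers=[B/A/C; D] holding=E
step 6 (stack(E, D)): towers=[B/A/C; D/E] holding=-
step 7 (unstack(C, A)): towers=[B/A; D/E] holding=C

towers=[B/A; D/E] holding=C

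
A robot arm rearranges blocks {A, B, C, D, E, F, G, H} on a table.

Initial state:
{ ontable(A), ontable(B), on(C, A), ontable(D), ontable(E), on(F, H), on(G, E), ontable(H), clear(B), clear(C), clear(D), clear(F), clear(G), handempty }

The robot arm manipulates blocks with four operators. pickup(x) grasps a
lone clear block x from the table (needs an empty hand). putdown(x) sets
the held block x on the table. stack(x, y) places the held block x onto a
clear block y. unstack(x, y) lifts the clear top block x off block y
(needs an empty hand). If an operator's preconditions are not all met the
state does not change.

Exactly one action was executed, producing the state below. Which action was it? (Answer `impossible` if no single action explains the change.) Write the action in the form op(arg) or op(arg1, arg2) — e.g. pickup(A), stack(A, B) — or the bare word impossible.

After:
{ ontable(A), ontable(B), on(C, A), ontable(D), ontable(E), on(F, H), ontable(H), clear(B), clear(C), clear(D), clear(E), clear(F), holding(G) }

unstack(G, E)

target: towers=[A/C; B; D; E; H/F] holding=G
     unstack(G, E) → towers=[A/C; B; D; E; H/F] holding=G  ← match
         pickup(B) → towers=[A/C; D; E/G; H/F] holding=B
     unstack(F, H) → towers=[A/C; B; D; E/G; H] holding=F
         pickup(D) → towers=[A/C; B; E/G; H/F] holding=D
     unstack(C, A) → towers=[A; B; D; E/G; H/F] holding=C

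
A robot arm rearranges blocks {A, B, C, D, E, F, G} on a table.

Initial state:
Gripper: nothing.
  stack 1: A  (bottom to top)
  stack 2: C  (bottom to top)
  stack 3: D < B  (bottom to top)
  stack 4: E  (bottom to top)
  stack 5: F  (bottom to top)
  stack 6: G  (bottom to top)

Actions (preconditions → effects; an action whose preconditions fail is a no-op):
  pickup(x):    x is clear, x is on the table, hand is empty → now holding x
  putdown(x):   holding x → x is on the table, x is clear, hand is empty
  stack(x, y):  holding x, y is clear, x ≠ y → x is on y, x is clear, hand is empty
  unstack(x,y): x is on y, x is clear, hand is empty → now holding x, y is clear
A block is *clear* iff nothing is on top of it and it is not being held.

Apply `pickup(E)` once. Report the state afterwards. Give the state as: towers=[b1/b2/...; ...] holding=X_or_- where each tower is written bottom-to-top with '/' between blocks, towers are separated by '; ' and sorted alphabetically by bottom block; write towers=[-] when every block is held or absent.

towers=[A; C; D/B; F; G] holding=E

before: towers=[A; C; D/B; E; F; G] holding=-
pre[pickup(E)]: clear(E) yes, ontable(E) yes, handempty yes
all met → apply pickup(E)
after:  towers=[A; C; D/B; F; G] holding=E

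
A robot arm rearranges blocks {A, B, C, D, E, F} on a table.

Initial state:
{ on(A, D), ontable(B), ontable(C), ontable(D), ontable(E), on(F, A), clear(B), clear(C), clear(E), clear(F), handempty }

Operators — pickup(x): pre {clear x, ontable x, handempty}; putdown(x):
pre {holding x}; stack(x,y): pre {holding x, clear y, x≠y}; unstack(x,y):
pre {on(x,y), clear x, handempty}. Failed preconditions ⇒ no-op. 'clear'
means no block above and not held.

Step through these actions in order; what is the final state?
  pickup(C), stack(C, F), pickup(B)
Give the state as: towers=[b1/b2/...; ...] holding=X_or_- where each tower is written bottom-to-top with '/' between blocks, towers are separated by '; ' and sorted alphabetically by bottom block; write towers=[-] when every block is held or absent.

step 1 (pickup(C)): towers=[B; D/A/F; E] holding=C
step 2 (stack(C, F)): towers=[B; D/A/F/C; E] holding=-
step 3 (pickup(B)): towers=[D/A/F/C; E] holding=B

towers=[D/A/F/C; E] holding=B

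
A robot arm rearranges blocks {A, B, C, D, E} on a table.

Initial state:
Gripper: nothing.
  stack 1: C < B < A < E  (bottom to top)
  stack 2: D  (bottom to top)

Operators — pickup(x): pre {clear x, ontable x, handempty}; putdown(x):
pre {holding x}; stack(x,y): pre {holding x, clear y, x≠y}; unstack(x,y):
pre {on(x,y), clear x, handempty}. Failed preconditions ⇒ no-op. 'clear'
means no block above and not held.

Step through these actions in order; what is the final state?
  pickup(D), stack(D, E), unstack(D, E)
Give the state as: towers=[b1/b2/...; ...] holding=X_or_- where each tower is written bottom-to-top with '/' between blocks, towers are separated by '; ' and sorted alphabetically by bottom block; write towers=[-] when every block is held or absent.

step 1 (pickup(D)): towers=[C/B/A/E] holding=D
step 2 (stack(D, E)): towers=[C/B/A/E/D] holding=-
step 3 (unstack(D, E)): towers=[C/B/A/E] holding=D

towers=[C/B/A/E] holding=D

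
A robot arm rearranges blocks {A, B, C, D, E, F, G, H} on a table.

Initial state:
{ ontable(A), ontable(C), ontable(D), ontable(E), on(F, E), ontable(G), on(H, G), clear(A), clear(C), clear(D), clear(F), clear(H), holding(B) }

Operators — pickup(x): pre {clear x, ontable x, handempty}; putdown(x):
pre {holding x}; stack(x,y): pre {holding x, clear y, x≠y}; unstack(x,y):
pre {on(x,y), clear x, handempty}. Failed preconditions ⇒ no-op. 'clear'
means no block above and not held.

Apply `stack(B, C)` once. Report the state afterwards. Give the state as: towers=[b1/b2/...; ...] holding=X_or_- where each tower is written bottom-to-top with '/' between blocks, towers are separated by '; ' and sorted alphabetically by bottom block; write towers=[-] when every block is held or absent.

towers=[A; C/B; D; E/F; G/H] holding=-

before: towers=[A; C; D; E/F; G/H] holding=B
pre[stack(B, C)]: holding(B) ok, clear(C) ok, B≠C ok
all met → apply stack(B, C)
after:  towers=[A; C/B; D; E/F; G/H] holding=-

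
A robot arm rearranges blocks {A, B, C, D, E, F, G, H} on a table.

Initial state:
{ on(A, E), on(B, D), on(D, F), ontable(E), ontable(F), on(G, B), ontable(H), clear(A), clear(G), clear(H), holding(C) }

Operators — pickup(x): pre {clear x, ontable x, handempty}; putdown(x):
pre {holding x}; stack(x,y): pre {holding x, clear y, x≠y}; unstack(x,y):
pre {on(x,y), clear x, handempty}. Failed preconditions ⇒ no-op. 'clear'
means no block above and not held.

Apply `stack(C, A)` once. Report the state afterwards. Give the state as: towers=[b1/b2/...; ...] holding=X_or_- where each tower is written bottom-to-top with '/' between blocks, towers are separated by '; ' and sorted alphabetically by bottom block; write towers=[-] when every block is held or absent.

before: towers=[E/A; F/D/B/G; H] holding=C
pre[stack(C, A)]: holding(C) ok, clear(A) ok, C≠A ok
all met → apply stack(C, A)
after:  towers=[E/A/C; F/D/B/G; H] holding=-

towers=[E/A/C; F/D/B/G; H] holding=-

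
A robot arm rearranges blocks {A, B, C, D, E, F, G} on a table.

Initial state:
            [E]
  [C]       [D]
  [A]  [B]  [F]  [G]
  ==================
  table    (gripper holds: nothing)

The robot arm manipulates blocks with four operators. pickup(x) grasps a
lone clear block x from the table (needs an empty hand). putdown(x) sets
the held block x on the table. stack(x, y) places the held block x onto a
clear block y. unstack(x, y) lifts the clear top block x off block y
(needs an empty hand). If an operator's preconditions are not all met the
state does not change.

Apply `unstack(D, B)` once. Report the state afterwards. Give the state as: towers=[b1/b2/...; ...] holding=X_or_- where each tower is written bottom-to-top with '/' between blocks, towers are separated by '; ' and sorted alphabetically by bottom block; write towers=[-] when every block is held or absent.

towers=[A/C; B; F/D/E; G] holding=-

before: towers=[A/C; B; F/D/E; G] holding=-
pre[unstack(D, B)]: on(D,B) fail, clear(D) fail, handempty ok
on(D,B), clear(D) unmet → unstack(D, B) is a no-op
after:  towers=[A/C; B; F/D/E; G] holding=-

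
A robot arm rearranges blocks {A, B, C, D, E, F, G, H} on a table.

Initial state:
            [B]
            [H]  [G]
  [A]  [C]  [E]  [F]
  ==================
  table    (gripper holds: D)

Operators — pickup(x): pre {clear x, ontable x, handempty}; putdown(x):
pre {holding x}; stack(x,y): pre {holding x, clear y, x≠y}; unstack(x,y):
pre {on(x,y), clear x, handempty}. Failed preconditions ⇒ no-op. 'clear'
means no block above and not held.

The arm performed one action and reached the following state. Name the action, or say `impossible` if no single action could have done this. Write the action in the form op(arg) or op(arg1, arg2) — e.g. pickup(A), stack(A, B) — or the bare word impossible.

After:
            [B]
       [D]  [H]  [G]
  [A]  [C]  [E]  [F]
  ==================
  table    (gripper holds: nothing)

target: towers=[A; C/D; E/H/B; F/G] holding=-
        putdown(D) → towers=[A; C; D; E/H/B; F/G] holding=-
       stack(D, G) → towers=[A; C; E/H/B; F/G/D] holding=-
       stack(D, A) → towers=[A/D; C; E/H/B; F/G] holding=-
       stack(D, B) → towers=[A; C; E/H/B/D; F/G] holding=-
       stack(D, C) → towers=[A; C/D; E/H/B; F/G] holding=-  ← match

stack(D, C)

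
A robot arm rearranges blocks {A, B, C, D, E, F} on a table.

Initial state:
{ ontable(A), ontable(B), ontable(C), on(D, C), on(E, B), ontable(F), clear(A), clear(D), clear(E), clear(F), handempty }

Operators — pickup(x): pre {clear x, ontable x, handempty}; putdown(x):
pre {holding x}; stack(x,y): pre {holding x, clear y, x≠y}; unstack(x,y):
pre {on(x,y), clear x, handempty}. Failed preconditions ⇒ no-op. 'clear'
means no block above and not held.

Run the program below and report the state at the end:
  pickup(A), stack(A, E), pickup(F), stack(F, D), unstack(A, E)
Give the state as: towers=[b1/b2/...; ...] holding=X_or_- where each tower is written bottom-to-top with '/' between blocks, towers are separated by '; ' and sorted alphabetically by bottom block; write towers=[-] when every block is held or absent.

towers=[B/E; C/D/F] holding=A

step 1 (pickup(A)): towers=[B/E; C/D; F] holding=A
step 2 (stack(A, E)): towers=[B/E/A; C/D; F] holding=-
step 3 (pickup(F)): towers=[B/E/A; C/D] holding=F
step 4 (stack(F, D)): towers=[B/E/A; C/D/F] holding=-
step 5 (unstack(A, E)): towers=[B/E; C/D/F] holding=A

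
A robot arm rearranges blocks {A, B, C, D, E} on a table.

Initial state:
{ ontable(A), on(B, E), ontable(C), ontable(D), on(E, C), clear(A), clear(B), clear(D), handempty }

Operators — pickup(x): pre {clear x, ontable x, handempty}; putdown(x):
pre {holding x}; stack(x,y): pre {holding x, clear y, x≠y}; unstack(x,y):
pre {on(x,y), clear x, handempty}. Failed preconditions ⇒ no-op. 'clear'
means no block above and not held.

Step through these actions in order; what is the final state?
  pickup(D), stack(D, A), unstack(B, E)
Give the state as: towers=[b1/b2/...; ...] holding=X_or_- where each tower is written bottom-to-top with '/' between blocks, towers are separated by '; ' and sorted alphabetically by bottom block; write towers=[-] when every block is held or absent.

towers=[A/D; C/E] holding=B

step 1 (pickup(D)): towers=[A; C/E/B] holding=D
step 2 (stack(D, A)): towers=[A/D; C/E/B] holding=-
step 3 (unstack(B, E)): towers=[A/D; C/E] holding=B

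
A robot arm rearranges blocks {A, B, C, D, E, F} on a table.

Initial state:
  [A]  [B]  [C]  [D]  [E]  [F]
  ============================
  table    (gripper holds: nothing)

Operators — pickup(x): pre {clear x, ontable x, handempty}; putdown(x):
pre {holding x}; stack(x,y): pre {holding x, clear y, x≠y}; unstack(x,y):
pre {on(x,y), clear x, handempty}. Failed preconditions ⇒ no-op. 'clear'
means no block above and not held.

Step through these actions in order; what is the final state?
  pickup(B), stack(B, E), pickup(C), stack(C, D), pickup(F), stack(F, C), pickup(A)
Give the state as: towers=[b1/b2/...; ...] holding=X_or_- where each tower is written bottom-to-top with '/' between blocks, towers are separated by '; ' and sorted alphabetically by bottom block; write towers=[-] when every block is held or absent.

towers=[D/C/F; E/B] holding=A

step 1 (pickup(B)): towers=[A; C; D; E; F] holding=B
step 2 (stack(B, E)): towers=[A; C; D; E/B; F] holding=-
step 3 (pickup(C)): towers=[A; D; E/B; F] holding=C
step 4 (stack(C, D)): towers=[A; D/C; E/B; F] holding=-
step 5 (pickup(F)): towers=[A; D/C; E/B] holding=F
step 6 (stack(F, C)): towers=[A; D/C/F; E/B] holding=-
step 7 (pickup(A)): towers=[D/C/F; E/B] holding=A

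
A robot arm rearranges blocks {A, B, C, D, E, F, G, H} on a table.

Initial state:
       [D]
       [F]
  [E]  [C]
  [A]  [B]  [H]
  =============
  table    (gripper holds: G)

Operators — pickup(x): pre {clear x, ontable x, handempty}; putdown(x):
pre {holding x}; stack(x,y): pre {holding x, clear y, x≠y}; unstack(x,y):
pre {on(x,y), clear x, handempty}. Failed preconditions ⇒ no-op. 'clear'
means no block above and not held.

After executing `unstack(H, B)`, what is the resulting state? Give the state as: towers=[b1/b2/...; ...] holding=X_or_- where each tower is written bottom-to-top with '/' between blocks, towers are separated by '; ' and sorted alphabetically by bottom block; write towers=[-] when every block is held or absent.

before: towers=[A/E; B/C/F/D; H] holding=G
pre[unstack(H, B)]: on(H,B) fail, clear(H) ok, handempty fail
on(H,B), handempty unmet → unstack(H, B) is a no-op
after:  towers=[A/E; B/C/F/D; H] holding=G

towers=[A/E; B/C/F/D; H] holding=G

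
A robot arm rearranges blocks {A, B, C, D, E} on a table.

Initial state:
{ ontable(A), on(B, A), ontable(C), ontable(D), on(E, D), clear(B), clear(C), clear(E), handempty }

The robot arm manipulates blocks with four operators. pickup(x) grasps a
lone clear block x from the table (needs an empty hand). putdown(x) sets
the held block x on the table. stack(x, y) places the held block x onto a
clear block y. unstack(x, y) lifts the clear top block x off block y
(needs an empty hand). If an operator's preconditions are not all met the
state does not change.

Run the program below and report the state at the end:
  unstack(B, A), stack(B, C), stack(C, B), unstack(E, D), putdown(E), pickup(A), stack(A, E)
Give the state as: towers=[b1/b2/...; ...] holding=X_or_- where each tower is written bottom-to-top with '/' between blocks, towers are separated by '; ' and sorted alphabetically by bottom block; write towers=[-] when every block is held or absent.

step 1 (unstack(B, A)): towers=[A; C; D/E] holding=B
step 2 (stack(B, C)): towers=[A; C/B; D/E] holding=-
step 3 (stack(C, B)) [no-op]: towers=[A; C/B; D/E] holding=-
step 4 (unstack(E, D)): towers=[A; C/B; D] holding=E
step 5 (putdown(E)): towers=[A; C/B; D; E] holding=-
step 6 (pickup(A)): towers=[C/B; D; E] holding=A
step 7 (stack(A, E)): towers=[C/B; D; E/A] holding=-

towers=[C/B; D; E/A] holding=-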